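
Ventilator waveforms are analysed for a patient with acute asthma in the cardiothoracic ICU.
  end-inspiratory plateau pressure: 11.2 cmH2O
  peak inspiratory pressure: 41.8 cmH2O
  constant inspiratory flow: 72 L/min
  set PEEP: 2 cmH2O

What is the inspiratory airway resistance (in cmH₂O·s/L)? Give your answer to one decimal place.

Flow: 72 L/min ÷ 60 = 1.2 L/s.
Raw = (PIP − Pplat) / flow = (41.8 − 11.2) / 1.2 = 30.6 / 1.2 = 25.5 cmH2O·s/L.

25.5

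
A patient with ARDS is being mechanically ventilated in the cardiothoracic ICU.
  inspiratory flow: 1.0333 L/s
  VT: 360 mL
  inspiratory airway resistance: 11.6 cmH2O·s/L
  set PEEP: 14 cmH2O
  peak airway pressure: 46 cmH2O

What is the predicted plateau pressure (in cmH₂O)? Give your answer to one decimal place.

Pplat = PIP − Raw × flow = 46 − 11.6 × 1.0333 = 46 − 11.986 = 34.014 cmH2O.

34.0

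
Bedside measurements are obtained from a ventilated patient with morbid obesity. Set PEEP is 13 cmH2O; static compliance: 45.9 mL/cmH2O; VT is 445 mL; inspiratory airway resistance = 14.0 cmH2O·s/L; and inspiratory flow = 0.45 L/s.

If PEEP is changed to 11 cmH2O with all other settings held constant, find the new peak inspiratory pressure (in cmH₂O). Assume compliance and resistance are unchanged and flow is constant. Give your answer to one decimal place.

27.0

PIP = Vt/C + R·V̇ + PEEP (constant-flow equation of motion).
Only the baseline term changes: ΔPIP = ΔPEEP = 11 − 13 = -2.0 cmH2O.
Original PIP = 445/45.9 + 14.0×0.45 + 13 = 28.995 cmH2O; new PIP = 28.995 + (-2.0) = 26.995 cmH2O.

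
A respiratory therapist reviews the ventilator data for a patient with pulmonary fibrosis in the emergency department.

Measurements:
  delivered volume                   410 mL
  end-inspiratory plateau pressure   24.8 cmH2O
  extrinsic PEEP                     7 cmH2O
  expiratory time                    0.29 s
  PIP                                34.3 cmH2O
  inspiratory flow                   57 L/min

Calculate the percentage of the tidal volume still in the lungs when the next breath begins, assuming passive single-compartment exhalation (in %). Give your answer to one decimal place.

28.4

Flow: 57 L/min ÷ 60 = 0.95 L/s.
R = (PIP − Pplat)/V̇ = (34.3 − 24.8) / 0.95 = 9.5/0.95 = 10.0 cmH2O·s/L.
C = Vt/(Pplat − PEEP) = 410.0 / (24.8 − 7) = 410.0/17.8 = 23.034 mL/cmH2O.
τ = R × C = 10.0 × 0.02303 L/cmH2O = 0.2303 s.
Fraction remaining at end-expiration = e^(−Te/τ) = e^(−0.29/0.2303) = 0.2839 → 28.39%.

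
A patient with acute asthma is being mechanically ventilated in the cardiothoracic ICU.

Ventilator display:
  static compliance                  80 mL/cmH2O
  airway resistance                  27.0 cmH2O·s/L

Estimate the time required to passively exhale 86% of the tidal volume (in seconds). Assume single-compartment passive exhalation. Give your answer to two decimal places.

4.25

τ = R × C = 27.0 × 80 mL/cmH2O = 27.0 × 0.080 L/cmH2O = 2.16 s.
Exhaled fraction f = 1 − e^(−t/τ) → t = −τ·ln(1 − f) = −2.16·ln(0.14) = 4.247 s.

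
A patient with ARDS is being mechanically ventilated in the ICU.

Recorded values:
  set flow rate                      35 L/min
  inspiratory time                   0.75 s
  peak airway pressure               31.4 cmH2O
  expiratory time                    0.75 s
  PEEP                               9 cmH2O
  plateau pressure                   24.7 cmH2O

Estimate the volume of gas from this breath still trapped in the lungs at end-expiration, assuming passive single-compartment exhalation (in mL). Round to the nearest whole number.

42

Flow: 35 L/min ÷ 60 = 0.5833 L/s.
Vt = flow × Ti = 0.5833 L/s × 0.75 s × 1000 mL/L = 437.48 mL.
R = (PIP − Pplat)/V̇ = (31.4 − 24.7) / 0.5833 = 6.7/0.5833 = 11.486 cmH2O·s/L.
C = Vt/(Pplat − PEEP) = 437.48 / (24.7 − 9) = 437.48/15.7 = 27.865 mL/cmH2O.
τ = R × C = 11.486 × 0.02787 L/cmH2O = 0.3201 s.
Fraction remaining = e^(−Te/τ) = e^(−0.75/0.3201) = 0.09604.
Trapped volume = 437.48 × 0.09604 = 42.016 mL.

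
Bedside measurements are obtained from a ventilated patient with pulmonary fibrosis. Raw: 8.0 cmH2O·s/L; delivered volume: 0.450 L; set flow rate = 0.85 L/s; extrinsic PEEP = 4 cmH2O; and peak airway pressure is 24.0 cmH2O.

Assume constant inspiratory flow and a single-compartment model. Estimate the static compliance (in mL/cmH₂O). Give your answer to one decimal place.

34.1

Equation of motion (constant flow): PIP = Vt/C + R·V̇ + PEEP.
Vt/C = PIP − R·V̇ − PEEP = 24.0 − 8.0×0.85 − 4 = 24.0 − 6.8 − 4 = 13.2 cmH2O.
C = Vt / 13.2 = 450 / 13.2 = 34.091 mL/cmH2O.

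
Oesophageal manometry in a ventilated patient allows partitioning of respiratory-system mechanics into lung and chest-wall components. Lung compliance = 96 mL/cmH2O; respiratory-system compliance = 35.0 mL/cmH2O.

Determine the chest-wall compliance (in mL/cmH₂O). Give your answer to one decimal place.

1/Ccw = 1/Crs − 1/CL.
1/Ccw = 1/35.0 − 1/96 = 0.01815.
Ccw = 55.096 mL/cmH2O.

55.1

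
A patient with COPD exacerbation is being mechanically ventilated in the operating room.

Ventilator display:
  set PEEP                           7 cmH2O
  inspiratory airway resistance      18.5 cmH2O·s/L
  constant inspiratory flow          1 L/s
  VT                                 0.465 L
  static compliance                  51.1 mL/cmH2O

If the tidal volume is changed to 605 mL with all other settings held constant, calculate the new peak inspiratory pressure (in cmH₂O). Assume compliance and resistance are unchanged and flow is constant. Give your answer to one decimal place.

37.3

PIP = Vt/C + R·V̇ + PEEP (constant-flow equation of motion).
Only the elastic term changes: ΔPIP = ΔVt / C = (605 − 465) / 51.1 = 2.74 cmH2O.
Original PIP = 465/51.1 + 18.5×1 + 7 = 34.6 cmH2O; new PIP = 34.6 + (2.74) = 37.34 cmH2O.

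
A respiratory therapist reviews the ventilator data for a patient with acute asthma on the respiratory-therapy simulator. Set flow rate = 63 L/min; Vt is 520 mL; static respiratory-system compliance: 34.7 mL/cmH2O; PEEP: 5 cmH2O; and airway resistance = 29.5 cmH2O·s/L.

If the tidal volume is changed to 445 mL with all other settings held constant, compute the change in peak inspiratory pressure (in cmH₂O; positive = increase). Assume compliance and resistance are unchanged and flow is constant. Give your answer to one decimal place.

PIP = Vt/C + R·V̇ + PEEP (constant-flow equation of motion).
Only the elastic term changes: ΔPIP = ΔVt / C = (445 − 520) / 34.7 = -2.161 cmH2O.

-2.2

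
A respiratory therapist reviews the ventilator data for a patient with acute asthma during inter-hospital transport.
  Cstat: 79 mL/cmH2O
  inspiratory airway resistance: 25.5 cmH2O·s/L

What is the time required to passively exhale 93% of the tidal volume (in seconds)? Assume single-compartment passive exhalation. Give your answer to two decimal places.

5.36

τ = R × C = 25.5 × 79 mL/cmH2O = 25.5 × 0.079 L/cmH2O = 2.015 s.
Exhaled fraction f = 1 − e^(−t/τ) → t = −τ·ln(1 − f) = −2.015·ln(0.07) = 5.358 s.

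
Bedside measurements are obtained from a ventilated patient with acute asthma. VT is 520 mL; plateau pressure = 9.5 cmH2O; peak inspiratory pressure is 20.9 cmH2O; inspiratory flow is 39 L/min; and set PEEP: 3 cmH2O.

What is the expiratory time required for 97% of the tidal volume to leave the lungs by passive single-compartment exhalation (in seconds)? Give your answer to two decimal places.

Flow: 39 L/min ÷ 60 = 0.65 L/s.
R = (PIP − Pplat)/V̇ = (20.9 − 9.5) / 0.65 = 11.4/0.65 = 17.538 cmH2O·s/L.
C = Vt/(Pplat − PEEP) = 520.0 / (9.5 − 3) = 520.0/6.5 = 80.0 mL/cmH2O.
τ = R × C = 17.538 × 0.08 L/cmH2O = 1.403 s.
t = −τ·ln(1 − 0.97) = −1.403·ln(0.03) = 4.92 s.

4.92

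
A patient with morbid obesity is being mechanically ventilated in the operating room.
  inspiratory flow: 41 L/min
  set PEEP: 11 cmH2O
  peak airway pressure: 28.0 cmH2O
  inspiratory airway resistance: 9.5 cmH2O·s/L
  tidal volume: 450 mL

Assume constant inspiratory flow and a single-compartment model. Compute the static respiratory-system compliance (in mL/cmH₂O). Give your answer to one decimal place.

Flow: 41 L/min ÷ 60 = 0.6833 L/s.
Equation of motion (constant flow): PIP = Vt/C + R·V̇ + PEEP.
Vt/C = PIP − R·V̇ − PEEP = 28.0 − 9.5×0.6833 − 11 = 28.0 − 6.491 − 11 = 10.509 cmH2O.
C = Vt / 10.509 = 450 / 10.509 = 42.82 mL/cmH2O.

42.8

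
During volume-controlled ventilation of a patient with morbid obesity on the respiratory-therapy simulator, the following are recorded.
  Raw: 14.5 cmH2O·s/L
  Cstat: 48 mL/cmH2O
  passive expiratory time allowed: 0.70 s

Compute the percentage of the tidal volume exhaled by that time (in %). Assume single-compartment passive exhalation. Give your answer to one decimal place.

τ = R × C = 14.5 × 48 mL/cmH2O = 14.5 × 0.048 L/cmH2O = 0.696 s.
Passive exhalation: V(t)/V₀ = e^(−t/τ) = e^(−0.70/0.696) = 0.3658.
Fraction exhaled = 1 − 0.3658 = 0.6342 → 63.42%.

63.4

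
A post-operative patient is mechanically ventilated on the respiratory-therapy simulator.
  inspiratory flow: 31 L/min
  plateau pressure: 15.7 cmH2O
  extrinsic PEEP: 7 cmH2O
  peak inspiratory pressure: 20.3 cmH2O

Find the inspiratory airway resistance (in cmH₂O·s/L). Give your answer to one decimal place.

Flow: 31 L/min ÷ 60 = 0.5167 L/s.
Raw = (PIP − Pplat) / flow = (20.3 − 15.7) / 0.5167 = 4.6 / 0.5167 = 8.903 cmH2O·s/L.

8.9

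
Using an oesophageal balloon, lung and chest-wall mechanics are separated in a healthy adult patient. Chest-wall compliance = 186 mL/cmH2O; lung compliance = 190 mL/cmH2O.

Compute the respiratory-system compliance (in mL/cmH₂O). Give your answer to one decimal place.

Lung and chest wall are elastances in series: 1/Crs = 1/CL + 1/Ccw.
1/Crs = 1/190 + 1/186 = 0.01064.
Crs = 93.985 mL/cmH2O.

94.0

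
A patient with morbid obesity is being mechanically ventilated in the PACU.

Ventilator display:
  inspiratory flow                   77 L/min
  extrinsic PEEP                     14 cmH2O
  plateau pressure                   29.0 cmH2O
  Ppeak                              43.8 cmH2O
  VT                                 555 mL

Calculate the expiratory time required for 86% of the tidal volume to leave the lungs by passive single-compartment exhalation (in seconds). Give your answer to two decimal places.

0.84

Flow: 77 L/min ÷ 60 = 1.2833 L/s.
R = (PIP − Pplat)/V̇ = (43.8 − 29.0) / 1.2833 = 14.8/1.2833 = 11.533 cmH2O·s/L.
C = Vt/(Pplat − PEEP) = 555.0 / (29.0 − 14) = 555.0/15.0 = 37.0 mL/cmH2O.
τ = R × C = 11.533 × 0.037 L/cmH2O = 0.4267 s.
t = −τ·ln(1 − 0.86) = −0.4267·ln(0.14) = 0.8389 s.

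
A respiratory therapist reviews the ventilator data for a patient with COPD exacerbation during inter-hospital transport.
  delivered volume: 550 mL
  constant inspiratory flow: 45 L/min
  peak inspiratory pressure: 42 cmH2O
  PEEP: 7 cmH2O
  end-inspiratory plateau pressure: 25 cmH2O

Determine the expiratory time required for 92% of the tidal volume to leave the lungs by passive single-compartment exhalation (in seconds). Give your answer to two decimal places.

1.75

Flow: 45 L/min ÷ 60 = 0.75 L/s.
R = (PIP − Pplat)/V̇ = (42 − 25) / 0.75 = 17.0/0.75 = 22.667 cmH2O·s/L.
C = Vt/(Pplat − PEEP) = 550.0 / (25 − 7) = 550.0/18.0 = 30.556 mL/cmH2O.
τ = R × C = 22.667 × 0.03056 L/cmH2O = 0.6927 s.
t = −τ·ln(1 − 0.92) = −0.6927·ln(0.08) = 1.75 s.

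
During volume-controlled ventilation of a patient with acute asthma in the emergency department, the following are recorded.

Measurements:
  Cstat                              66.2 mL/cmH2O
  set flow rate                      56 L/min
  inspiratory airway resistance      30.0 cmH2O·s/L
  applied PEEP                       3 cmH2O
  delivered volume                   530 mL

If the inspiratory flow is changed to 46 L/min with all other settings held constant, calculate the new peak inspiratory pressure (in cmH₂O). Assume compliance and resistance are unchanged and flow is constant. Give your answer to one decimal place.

34.0

Flow: 56 L/min ÷ 60 = 0.9333 L/s.
New flow: 46 L/min ÷ 60 = 0.7667 L/s.
PIP = Vt/C + R·V̇ + PEEP (constant-flow equation of motion).
Only the resistive term changes: ΔPIP = R × ΔV̇ = 30.0 × (0.7667 − 0.9333) = 30.0 × -0.1666 = -4.998 cmH2O.
Original PIP = 530/66.2 + 30.0×0.9333 + 3 = 39.005 cmH2O; new PIP = 39.005 + (-4.998) = 34.007 cmH2O.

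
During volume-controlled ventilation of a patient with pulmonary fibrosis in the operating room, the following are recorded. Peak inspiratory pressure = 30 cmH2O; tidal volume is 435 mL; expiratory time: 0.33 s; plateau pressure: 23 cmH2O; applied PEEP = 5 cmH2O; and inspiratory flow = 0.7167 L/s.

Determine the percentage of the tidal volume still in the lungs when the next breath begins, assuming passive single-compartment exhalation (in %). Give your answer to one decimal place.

R = (PIP − Pplat)/V̇ = (30 − 23) / 0.7167 = 7.0/0.7167 = 9.767 cmH2O·s/L.
C = Vt/(Pplat − PEEP) = 435.0 / (23 − 5) = 435.0/18.0 = 24.167 mL/cmH2O.
τ = R × C = 9.767 × 0.02417 L/cmH2O = 0.2361 s.
Fraction remaining at end-expiration = e^(−Te/τ) = e^(−0.33/0.2361) = 0.2472 → 24.72%.

24.7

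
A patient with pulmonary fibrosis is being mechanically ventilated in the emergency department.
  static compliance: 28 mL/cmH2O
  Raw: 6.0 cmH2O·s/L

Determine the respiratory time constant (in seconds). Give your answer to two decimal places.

0.17

τ = R × C = 6.0 × 28 mL/cmH2O = 6.0 × 0.028 L/cmH2O = 0.168 s.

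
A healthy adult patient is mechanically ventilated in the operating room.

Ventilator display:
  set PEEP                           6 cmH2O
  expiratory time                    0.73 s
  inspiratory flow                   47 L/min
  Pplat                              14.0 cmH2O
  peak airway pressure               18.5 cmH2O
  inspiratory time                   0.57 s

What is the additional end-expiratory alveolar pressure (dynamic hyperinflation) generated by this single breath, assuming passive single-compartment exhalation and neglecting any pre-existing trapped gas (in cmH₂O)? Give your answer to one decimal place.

Flow: 47 L/min ÷ 60 = 0.7833 L/s.
Vt = flow × Ti = 0.7833 L/s × 0.57 s × 1000 mL/L = 446.48 mL.
R = (PIP − Pplat)/V̇ = (18.5 − 14.0) / 0.7833 = 4.5/0.7833 = 5.745 cmH2O·s/L.
C = Vt/(Pplat − PEEP) = 446.48 / (14.0 − 6) = 446.48/8.0 = 55.81 mL/cmH2O.
τ = R × C = 5.745 × 0.05581 L/cmH2O = 0.3206 s.
Fraction remaining = e^(−Te/τ) = e^(−0.73/0.3206) = 0.1026; trapped volume = 446.48 × 0.1026 = 45.809 mL.
Additional alveolar pressure from trapping ≈ V_trapped / C = 45.809 / 55.81 = 0.8208 cmH2O.

0.8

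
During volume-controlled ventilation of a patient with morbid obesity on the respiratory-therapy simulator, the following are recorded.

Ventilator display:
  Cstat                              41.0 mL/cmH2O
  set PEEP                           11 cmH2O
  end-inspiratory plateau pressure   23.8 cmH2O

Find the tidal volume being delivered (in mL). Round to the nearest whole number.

Vt = Cstat × (Pplat − PEEP) = 41.0 × (23.8 − 11) = 41.0 × 12.8 = 524.8 mL.

525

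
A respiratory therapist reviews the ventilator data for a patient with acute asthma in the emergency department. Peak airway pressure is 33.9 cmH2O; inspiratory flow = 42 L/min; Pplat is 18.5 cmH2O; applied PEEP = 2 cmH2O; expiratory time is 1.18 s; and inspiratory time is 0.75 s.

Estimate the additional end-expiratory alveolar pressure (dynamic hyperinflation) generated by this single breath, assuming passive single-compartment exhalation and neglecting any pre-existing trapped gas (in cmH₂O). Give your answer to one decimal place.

3.1

Flow: 42 L/min ÷ 60 = 0.7 L/s.
Vt = flow × Ti = 0.7 L/s × 0.75 s × 1000 mL/L = 525.0 mL.
R = (PIP − Pplat)/V̇ = (33.9 − 18.5) / 0.7 = 15.4/0.7 = 22.0 cmH2O·s/L.
C = Vt/(Pplat − PEEP) = 525.0 / (18.5 − 2) = 525.0/16.5 = 31.818 mL/cmH2O.
τ = R × C = 22.0 × 0.03182 L/cmH2O = 0.7 s.
Fraction remaining = e^(−Te/τ) = e^(−1.18/0.7) = 0.1853; trapped volume = 525.0 × 0.1853 = 97.283 mL.
Additional alveolar pressure from trapping ≈ V_trapped / C = 97.283 / 31.818 = 3.057 cmH2O.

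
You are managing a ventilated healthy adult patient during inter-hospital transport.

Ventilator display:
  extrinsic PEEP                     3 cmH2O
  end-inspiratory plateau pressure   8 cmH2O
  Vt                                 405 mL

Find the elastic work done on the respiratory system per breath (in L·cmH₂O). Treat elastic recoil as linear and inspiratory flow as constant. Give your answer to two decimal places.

Elastic work ≈ ½ × (Pplat − PEEP) × Vt = 0.5 × (8 − 3) × 0.405 L = 0.5 × 5.0 × 0.405 = 1.013 L·cmH2O.

1.01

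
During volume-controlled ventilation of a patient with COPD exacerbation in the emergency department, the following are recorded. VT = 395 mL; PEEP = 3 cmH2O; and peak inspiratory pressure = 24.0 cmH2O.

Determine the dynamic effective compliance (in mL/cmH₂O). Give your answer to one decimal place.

Dynamic compliance = Vt / (PIP − PEEP) = 395 / (24.0 − 3) = 395 / 21.0 = 18.81 mL/cmH2O.

18.8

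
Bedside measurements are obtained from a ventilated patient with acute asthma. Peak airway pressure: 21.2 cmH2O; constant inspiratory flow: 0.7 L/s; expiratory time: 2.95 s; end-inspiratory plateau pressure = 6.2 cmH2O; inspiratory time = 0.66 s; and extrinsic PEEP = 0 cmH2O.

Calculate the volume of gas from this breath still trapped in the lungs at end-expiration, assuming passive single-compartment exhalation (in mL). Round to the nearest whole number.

Vt = flow × Ti = 0.7 L/s × 0.66 s × 1000 mL/L = 462.0 mL.
R = (PIP − Pplat)/V̇ = (21.2 − 6.2) / 0.7 = 15.0/0.7 = 21.429 cmH2O·s/L.
C = Vt/(Pplat − PEEP) = 462.0 / (6.2 − 0) = 462.0/6.2 = 74.516 mL/cmH2O.
τ = R × C = 21.429 × 0.07452 L/cmH2O = 1.597 s.
Fraction remaining = e^(−Te/τ) = e^(−2.95/1.597) = 0.1577.
Trapped volume = 462.0 × 0.1577 = 72.857 mL.

73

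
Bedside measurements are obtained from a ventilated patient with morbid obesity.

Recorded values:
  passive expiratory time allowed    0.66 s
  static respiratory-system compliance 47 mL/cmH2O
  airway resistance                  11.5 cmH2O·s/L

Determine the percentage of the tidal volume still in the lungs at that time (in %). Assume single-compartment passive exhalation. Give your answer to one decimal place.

29.5

τ = R × C = 11.5 × 47 mL/cmH2O = 11.5 × 0.047 L/cmH2O = 0.5405 s.
Passive exhalation: V(t)/V₀ = e^(−t/τ) = e^(−0.66/0.5405) = 0.2949.
Fraction remaining = 0.2949 → 29.49%.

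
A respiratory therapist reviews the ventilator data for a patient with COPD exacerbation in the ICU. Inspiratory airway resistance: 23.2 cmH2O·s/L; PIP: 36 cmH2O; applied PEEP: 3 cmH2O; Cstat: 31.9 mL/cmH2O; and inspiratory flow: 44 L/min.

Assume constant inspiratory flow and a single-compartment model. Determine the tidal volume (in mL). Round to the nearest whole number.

Flow: 44 L/min ÷ 60 = 0.7333 L/s.
Equation of motion (constant flow): PIP = Vt/C + R·V̇ + PEEP.
Vt/C = PIP − R·V̇ − PEEP = 36 − 17.013 − 3 = 15.987 cmH2O.
Vt = C × 15.987 = 31.9 × 15.987 = 509.99 mL.

510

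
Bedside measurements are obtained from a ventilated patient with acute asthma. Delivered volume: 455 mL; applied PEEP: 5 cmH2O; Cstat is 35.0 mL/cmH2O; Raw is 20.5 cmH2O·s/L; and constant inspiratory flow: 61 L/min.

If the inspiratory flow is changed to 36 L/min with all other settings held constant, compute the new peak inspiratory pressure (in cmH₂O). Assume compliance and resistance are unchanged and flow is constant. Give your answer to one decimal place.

30.3

Flow: 61 L/min ÷ 60 = 1.0167 L/s.
New flow: 36 L/min ÷ 60 = 0.6 L/s.
PIP = Vt/C + R·V̇ + PEEP (constant-flow equation of motion).
Only the resistive term changes: ΔPIP = R × ΔV̇ = 20.5 × (0.6 − 1.0167) = 20.5 × -0.4167 = -8.542 cmH2O.
Original PIP = 455/35.0 + 20.5×1.0167 + 5 = 38.842 cmH2O; new PIP = 38.842 + (-8.542) = 30.3 cmH2O.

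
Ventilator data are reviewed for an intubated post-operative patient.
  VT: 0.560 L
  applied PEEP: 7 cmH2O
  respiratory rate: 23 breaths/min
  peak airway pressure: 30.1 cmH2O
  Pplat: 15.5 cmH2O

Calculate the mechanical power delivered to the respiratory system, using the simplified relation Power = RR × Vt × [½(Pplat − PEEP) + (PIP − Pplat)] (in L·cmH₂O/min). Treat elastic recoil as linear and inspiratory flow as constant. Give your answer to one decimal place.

Per-breath work = Vt × [½(Pplat−PEEP) + (PIP−Pplat)] = 0.560 × [0.5×8.5 + 14.6] = 0.560 × 18.85 = 10.556 L·cmH2O.
Power = 23 × 10.556 = 242.79 L·cmH2O/min.

242.8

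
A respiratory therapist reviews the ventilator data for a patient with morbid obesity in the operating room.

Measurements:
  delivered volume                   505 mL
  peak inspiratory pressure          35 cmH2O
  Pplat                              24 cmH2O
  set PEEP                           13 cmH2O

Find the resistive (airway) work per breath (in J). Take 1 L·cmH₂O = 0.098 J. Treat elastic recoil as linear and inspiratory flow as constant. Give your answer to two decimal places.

0.54

With constant inspiratory flow the resistive pressure is constant at PIP − Pplat = 35 − 24 = 11.0 cmH2O, so resistive work = 11.0 × 0.505 = 5.555 L·cmH2O.
× 0.098 J/(L·cmH2O) → 0.5444 J.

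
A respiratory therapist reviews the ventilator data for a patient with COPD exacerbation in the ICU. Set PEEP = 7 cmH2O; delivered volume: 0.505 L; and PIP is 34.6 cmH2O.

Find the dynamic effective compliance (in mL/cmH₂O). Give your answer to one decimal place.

18.3

Dynamic compliance = Vt / (PIP − PEEP) = 505 / (34.6 − 7) = 505 / 27.6 = 18.297 mL/cmH2O.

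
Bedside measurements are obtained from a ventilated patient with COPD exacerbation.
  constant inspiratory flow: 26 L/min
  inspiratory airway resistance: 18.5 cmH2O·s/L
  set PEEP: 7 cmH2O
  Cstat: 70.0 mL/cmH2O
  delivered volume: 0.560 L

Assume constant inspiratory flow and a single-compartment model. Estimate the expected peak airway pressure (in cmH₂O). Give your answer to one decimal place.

23.0

Flow: 26 L/min ÷ 60 = 0.4333 L/s.
Equation of motion (constant flow): PIP = Vt/C + R·V̇ + PEEP.
PIP = 560/70.0 + 18.5×0.4333 + 7 = 8.0 + 8.016 + 7 = 23.016 cmH2O.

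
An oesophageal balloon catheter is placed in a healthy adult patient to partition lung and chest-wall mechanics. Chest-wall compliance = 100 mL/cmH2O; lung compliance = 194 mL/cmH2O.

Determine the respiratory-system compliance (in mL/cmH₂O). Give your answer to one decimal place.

Lung and chest wall are elastances in series: 1/Crs = 1/CL + 1/Ccw.
1/Crs = 1/194 + 1/100 = 0.01515.
Crs = 66.007 mL/cmH2O.

66.0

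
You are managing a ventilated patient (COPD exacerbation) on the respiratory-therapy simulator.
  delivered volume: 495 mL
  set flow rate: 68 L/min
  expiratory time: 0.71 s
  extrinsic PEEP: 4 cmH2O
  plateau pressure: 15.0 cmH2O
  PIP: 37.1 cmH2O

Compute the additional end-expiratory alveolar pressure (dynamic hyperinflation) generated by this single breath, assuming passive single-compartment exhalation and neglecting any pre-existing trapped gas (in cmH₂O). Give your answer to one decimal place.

Flow: 68 L/min ÷ 60 = 1.1333 L/s.
R = (PIP − Pplat)/V̇ = (37.1 − 15.0) / 1.1333 = 22.1/1.1333 = 19.501 cmH2O·s/L.
C = Vt/(Pplat − PEEP) = 495.0 / (15.0 − 4) = 495.0/11.0 = 45.0 mL/cmH2O.
τ = R × C = 19.501 × 0.045 L/cmH2O = 0.8775 s.
Fraction remaining = e^(−Te/τ) = e^(−0.71/0.8775) = 0.4453; trapped volume = 495.0 × 0.4453 = 220.42 mL.
Additional alveolar pressure from trapping ≈ V_trapped / C = 220.42 / 45.0 = 4.898 cmH2O.

4.9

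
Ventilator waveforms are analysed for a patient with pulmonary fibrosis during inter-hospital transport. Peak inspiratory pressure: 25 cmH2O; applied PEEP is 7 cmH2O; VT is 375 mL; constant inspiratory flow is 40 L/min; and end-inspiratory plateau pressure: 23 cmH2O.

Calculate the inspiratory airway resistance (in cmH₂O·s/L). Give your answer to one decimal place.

Flow: 40 L/min ÷ 60 = 0.6667 L/s.
Raw = (PIP − Pplat) / flow = (25 − 23) / 0.6667 = 2.0 / 0.6667 = 3.0 cmH2O·s/L.

3.0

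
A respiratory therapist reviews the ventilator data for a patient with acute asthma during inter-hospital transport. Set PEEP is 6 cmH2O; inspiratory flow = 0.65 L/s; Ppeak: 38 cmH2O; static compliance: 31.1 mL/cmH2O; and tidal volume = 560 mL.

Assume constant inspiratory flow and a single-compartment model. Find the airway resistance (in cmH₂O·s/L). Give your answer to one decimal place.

21.5

Equation of motion (constant flow): PIP = Vt/C + R·V̇ + PEEP.
R·V̇ = PIP − Vt/C − PEEP = 38 − 560/31.1 − 6 = 38 − 18.006 − 6 = 13.994 cmH2O.
R = 13.994 / 0.65 = 21.529 cmH2O·s/L.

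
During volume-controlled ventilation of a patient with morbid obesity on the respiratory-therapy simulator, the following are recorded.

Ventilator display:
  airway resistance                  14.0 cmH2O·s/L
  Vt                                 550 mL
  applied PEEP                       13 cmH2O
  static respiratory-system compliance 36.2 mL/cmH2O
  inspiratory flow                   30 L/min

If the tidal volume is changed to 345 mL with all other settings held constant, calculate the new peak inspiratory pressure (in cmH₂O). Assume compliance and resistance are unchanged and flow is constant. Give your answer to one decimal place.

29.5

Flow: 30 L/min ÷ 60 = 0.5 L/s.
PIP = Vt/C + R·V̇ + PEEP (constant-flow equation of motion).
Only the elastic term changes: ΔPIP = ΔVt / C = (345 − 550) / 36.2 = -5.663 cmH2O.
Original PIP = 550/36.2 + 14.0×0.5 + 13 = 35.193 cmH2O; new PIP = 35.193 + (-5.663) = 29.53 cmH2O.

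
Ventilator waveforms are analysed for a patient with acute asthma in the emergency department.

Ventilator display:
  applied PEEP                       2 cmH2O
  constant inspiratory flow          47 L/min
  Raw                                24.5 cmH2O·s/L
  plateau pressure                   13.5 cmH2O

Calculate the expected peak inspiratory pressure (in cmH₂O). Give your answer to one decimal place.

Flow: 47 L/min ÷ 60 = 0.7833 L/s.
PIP = Pplat + Raw × flow = 13.5 + 24.5 × 0.7833 = 13.5 + 19.191 = 32.691 cmH2O.

32.7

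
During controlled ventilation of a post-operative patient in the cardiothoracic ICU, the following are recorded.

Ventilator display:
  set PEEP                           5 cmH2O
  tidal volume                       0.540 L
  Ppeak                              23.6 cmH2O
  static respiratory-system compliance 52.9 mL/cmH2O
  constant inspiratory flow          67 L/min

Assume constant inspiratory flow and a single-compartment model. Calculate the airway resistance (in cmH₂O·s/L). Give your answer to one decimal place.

Flow: 67 L/min ÷ 60 = 1.1167 L/s.
Equation of motion (constant flow): PIP = Vt/C + R·V̇ + PEEP.
R·V̇ = PIP − Vt/C − PEEP = 23.6 − 540/52.9 − 5 = 23.6 − 10.208 − 5 = 8.392 cmH2O.
R = 8.392 / 1.1167 = 7.515 cmH2O·s/L.

7.5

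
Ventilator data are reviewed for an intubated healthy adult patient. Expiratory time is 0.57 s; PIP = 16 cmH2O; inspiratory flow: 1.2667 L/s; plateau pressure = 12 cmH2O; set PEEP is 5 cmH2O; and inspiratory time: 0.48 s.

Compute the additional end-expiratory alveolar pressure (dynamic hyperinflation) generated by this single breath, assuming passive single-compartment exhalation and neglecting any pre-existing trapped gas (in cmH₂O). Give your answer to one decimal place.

Vt = flow × Ti = 1.2667 L/s × 0.48 s × 1000 mL/L = 608.02 mL.
R = (PIP − Pplat)/V̇ = (16 − 12) / 1.2667 = 4.0/1.2667 = 3.158 cmH2O·s/L.
C = Vt/(Pplat − PEEP) = 608.02 / (12 − 5) = 608.02/7.0 = 86.86 mL/cmH2O.
τ = R × C = 3.158 × 0.08686 L/cmH2O = 0.2743 s.
Fraction remaining = e^(−Te/τ) = e^(−0.57/0.2743) = 0.1252; trapped volume = 608.02 × 0.1252 = 76.124 mL.
Additional alveolar pressure from trapping ≈ V_trapped / C = 76.124 / 86.86 = 0.8764 cmH2O.

0.9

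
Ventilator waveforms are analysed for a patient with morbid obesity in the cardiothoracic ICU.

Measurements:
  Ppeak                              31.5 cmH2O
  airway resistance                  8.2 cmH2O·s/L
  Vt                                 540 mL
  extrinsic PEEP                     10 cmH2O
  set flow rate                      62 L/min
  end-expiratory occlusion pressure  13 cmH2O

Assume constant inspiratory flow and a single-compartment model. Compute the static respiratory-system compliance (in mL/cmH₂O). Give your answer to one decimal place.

53.9

Flow: 62 L/min ÷ 60 = 1.0333 L/s.
Total PEEP = 13 cmH2O (set 10 + intrinsic 3); this is the baseline alveolar pressure.
Equation of motion (constant flow): PIP = Vt/C + R·V̇ + PEEP.
Vt/C = PIP − R·V̇ − PEEP = 31.5 − 8.2×1.0333 − 13 = 31.5 − 8.473 − 13 = 10.027 cmH2O.
C = Vt / 10.027 = 540 / 10.027 = 53.855 mL/cmH2O.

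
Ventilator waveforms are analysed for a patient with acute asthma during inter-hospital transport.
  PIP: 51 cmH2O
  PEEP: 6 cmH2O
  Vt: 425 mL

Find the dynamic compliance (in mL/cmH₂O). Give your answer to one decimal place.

9.4

Dynamic compliance = Vt / (PIP − PEEP) = 425 / (51 − 6) = 425 / 45.0 = 9.444 mL/cmH2O.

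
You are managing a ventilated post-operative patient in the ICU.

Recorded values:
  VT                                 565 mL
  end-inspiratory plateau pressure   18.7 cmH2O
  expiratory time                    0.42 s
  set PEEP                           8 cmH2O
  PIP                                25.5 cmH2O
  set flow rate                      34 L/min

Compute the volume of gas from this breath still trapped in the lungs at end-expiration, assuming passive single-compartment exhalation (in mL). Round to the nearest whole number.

Flow: 34 L/min ÷ 60 = 0.5667 L/s.
R = (PIP − Pplat)/V̇ = (25.5 − 18.7) / 0.5667 = 6.8/0.5667 = 11.999 cmH2O·s/L.
C = Vt/(Pplat − PEEP) = 565.0 / (18.7 − 8) = 565.0/10.7 = 52.804 mL/cmH2O.
τ = R × C = 11.999 × 0.0528 L/cmH2O = 0.6335 s.
Fraction remaining = e^(−Te/τ) = e^(−0.42/0.6335) = 0.5153.
Trapped volume = 565.0 × 0.5153 = 291.14 mL.

291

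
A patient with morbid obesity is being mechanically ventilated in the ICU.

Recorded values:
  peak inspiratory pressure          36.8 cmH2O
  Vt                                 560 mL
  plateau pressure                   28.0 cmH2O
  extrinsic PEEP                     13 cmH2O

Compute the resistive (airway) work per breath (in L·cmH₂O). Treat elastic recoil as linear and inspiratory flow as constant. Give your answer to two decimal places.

4.93

With constant inspiratory flow the resistive pressure is constant at PIP − Pplat = 36.8 − 28.0 = 8.8 cmH2O, so resistive work = 8.8 × 0.560 = 4.928 L·cmH2O.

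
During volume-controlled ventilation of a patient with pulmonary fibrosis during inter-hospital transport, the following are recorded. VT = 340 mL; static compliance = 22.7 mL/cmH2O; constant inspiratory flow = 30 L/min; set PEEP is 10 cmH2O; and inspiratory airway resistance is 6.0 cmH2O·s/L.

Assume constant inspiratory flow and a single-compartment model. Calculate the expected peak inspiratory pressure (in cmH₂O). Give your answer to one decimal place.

Flow: 30 L/min ÷ 60 = 0.5 L/s.
Equation of motion (constant flow): PIP = Vt/C + R·V̇ + PEEP.
PIP = 340/22.7 + 6.0×0.5 + 10 = 14.978 + 3.0 + 10 = 27.978 cmH2O.

28.0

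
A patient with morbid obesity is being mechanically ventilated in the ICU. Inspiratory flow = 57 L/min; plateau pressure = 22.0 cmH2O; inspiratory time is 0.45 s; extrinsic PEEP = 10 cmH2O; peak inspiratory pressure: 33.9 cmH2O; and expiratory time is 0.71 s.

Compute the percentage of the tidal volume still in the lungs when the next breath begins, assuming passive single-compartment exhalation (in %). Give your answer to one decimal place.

20.4

Flow: 57 L/min ÷ 60 = 0.95 L/s.
Vt = flow × Ti = 0.95 L/s × 0.45 s × 1000 mL/L = 427.5 mL.
R = (PIP − Pplat)/V̇ = (33.9 − 22.0) / 0.95 = 11.9/0.95 = 12.526 cmH2O·s/L.
C = Vt/(Pplat − PEEP) = 427.5 / (22.0 − 10) = 427.5/12.0 = 35.625 mL/cmH2O.
τ = R × C = 12.526 × 0.03563 L/cmH2O = 0.4463 s.
Fraction remaining at end-expiration = e^(−Te/τ) = e^(−0.71/0.4463) = 0.2038 → 20.38%.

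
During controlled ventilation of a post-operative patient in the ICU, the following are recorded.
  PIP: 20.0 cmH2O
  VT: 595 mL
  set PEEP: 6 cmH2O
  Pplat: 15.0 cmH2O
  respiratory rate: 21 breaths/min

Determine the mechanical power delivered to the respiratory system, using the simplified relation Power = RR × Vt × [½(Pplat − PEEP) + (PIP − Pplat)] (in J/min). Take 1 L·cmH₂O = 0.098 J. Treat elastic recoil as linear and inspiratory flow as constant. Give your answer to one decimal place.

Per-breath work = Vt × [½(Pplat−PEEP) + (PIP−Pplat)] = 0.595 × [0.5×9.0 + 5.0] = 0.595 × 9.5 = 5.653 L·cmH2O.
Power = 21 × 5.653 = 118.71 L·cmH2O/min.
× 0.098 J/(L·cmH2O) → 11.634 J/min.

11.6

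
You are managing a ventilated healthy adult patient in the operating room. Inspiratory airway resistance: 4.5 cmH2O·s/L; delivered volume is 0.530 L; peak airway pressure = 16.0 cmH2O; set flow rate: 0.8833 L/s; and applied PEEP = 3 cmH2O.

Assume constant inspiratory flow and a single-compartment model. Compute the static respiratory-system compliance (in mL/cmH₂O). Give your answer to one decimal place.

Equation of motion (constant flow): PIP = Vt/C + R·V̇ + PEEP.
Vt/C = PIP − R·V̇ − PEEP = 16.0 − 4.5×0.8833 − 3 = 16.0 − 3.975 − 3 = 9.025 cmH2O.
C = Vt / 9.025 = 530 / 9.025 = 58.726 mL/cmH2O.

58.7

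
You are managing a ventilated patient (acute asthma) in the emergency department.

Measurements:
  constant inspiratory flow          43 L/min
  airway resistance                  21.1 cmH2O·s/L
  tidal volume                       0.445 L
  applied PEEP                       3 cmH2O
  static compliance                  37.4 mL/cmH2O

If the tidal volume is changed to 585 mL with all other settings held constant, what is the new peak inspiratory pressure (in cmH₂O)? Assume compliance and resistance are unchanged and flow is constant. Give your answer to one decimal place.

Flow: 43 L/min ÷ 60 = 0.7167 L/s.
PIP = Vt/C + R·V̇ + PEEP (constant-flow equation of motion).
Only the elastic term changes: ΔPIP = ΔVt / C = (585 − 445) / 37.4 = 3.743 cmH2O.
Original PIP = 445/37.4 + 21.1×0.7167 + 3 = 30.021 cmH2O; new PIP = 30.021 + (3.743) = 33.764 cmH2O.

33.8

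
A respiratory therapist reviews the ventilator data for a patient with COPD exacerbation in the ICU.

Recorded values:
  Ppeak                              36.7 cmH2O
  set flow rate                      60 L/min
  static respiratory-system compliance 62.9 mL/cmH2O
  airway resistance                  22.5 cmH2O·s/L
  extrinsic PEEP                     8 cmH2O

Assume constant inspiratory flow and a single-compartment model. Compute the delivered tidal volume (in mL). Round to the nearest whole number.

390

Flow: 60 L/min ÷ 60 = 1 L/s.
Equation of motion (constant flow): PIP = Vt/C + R·V̇ + PEEP.
Vt/C = PIP − R·V̇ − PEEP = 36.7 − 22.5 − 8 = 6.2 cmH2O.
Vt = C × 6.2 = 62.9 × 6.2 = 389.98 mL.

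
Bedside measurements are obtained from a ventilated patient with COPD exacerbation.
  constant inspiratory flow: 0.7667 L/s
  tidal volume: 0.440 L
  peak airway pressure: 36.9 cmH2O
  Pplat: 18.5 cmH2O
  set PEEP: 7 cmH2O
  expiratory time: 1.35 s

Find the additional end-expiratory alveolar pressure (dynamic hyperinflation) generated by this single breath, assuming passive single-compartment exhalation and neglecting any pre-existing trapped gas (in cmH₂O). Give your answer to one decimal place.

2.6

R = (PIP − Pplat)/V̇ = (36.9 − 18.5) / 0.7667 = 18.4/0.7667 = 23.999 cmH2O·s/L.
C = Vt/(Pplat − PEEP) = 440.0 / (18.5 − 7) = 440.0/11.5 = 38.261 mL/cmH2O.
τ = R × C = 23.999 × 0.03826 L/cmH2O = 0.9182 s.
Fraction remaining = e^(−Te/τ) = e^(−1.35/0.9182) = 0.2299; trapped volume = 440.0 × 0.2299 = 101.16 mL.
Additional alveolar pressure from trapping ≈ V_trapped / C = 101.16 / 38.261 = 2.644 cmH2O.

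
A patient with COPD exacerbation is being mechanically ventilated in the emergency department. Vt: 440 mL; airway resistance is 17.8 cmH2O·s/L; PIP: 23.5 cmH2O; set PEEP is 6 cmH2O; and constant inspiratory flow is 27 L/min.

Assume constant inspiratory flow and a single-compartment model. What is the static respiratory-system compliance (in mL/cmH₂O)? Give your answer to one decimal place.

46.4

Flow: 27 L/min ÷ 60 = 0.45 L/s.
Equation of motion (constant flow): PIP = Vt/C + R·V̇ + PEEP.
Vt/C = PIP − R·V̇ − PEEP = 23.5 − 17.8×0.45 − 6 = 23.5 − 8.01 − 6 = 9.49 cmH2O.
C = Vt / 9.49 = 440 / 9.49 = 46.365 mL/cmH2O.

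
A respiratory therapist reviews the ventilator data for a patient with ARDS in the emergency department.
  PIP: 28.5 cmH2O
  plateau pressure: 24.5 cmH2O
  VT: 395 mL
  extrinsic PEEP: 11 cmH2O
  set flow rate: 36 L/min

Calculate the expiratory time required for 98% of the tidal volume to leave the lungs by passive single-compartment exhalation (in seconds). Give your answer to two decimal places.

Flow: 36 L/min ÷ 60 = 0.6 L/s.
R = (PIP − Pplat)/V̇ = (28.5 − 24.5) / 0.6 = 4.0/0.6 = 6.667 cmH2O·s/L.
C = Vt/(Pplat − PEEP) = 395.0 / (24.5 − 11) = 395.0/13.5 = 29.259 mL/cmH2O.
τ = R × C = 6.667 × 0.02926 L/cmH2O = 0.1951 s.
t = −τ·ln(1 − 0.98) = −0.1951·ln(0.02) = 0.7632 s.

0.76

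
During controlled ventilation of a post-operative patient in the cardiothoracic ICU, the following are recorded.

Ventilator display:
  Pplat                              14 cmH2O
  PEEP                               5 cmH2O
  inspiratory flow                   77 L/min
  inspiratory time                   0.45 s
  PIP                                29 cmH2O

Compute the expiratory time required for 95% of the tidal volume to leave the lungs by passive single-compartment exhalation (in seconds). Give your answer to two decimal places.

Flow: 77 L/min ÷ 60 = 1.2833 L/s.
Vt = flow × Ti = 1.2833 L/s × 0.45 s × 1000 mL/L = 577.49 mL.
R = (PIP − Pplat)/V̇ = (29 − 14) / 1.2833 = 15.0/1.2833 = 11.689 cmH2O·s/L.
C = Vt/(Pplat − PEEP) = 577.49 / (14 − 5) = 577.49/9.0 = 64.166 mL/cmH2O.
τ = R × C = 11.689 × 0.06417 L/cmH2O = 0.7501 s.
t = −τ·ln(1 − 0.95) = −0.7501·ln(0.05) = 2.247 s.

2.25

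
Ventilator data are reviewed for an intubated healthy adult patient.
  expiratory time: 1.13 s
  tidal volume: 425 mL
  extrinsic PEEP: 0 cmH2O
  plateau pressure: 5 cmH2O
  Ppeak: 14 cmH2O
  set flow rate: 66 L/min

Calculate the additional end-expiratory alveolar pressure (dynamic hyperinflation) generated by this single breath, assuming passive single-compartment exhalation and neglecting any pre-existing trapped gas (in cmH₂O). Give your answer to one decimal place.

Flow: 66 L/min ÷ 60 = 1.1 L/s.
R = (PIP − Pplat)/V̇ = (14 − 5) / 1.1 = 9.0/1.1 = 8.182 cmH2O·s/L.
C = Vt/(Pplat − PEEP) = 425.0 / (5 − 0) = 425.0/5.0 = 85.0 mL/cmH2O.
τ = R × C = 8.182 × 0.085 L/cmH2O = 0.6955 s.
Fraction remaining = e^(−Te/τ) = e^(−1.13/0.6955) = 0.197; trapped volume = 425.0 × 0.197 = 83.725 mL.
Additional alveolar pressure from trapping ≈ V_trapped / C = 83.725 / 85.0 = 0.985 cmH2O.

1.0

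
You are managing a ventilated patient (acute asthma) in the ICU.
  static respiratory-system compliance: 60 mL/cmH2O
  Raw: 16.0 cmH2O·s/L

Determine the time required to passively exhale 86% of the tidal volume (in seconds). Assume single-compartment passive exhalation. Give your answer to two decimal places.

1.89

τ = R × C = 16.0 × 60 mL/cmH2O = 16.0 × 0.060 L/cmH2O = 0.96 s.
Exhaled fraction f = 1 − e^(−t/τ) → t = −τ·ln(1 − f) = −0.96·ln(0.14) = 1.887 s.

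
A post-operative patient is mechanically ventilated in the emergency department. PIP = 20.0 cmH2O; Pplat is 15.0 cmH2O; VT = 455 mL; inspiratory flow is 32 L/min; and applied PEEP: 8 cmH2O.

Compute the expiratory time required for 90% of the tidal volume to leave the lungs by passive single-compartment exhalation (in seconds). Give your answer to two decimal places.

Flow: 32 L/min ÷ 60 = 0.5333 L/s.
R = (PIP − Pplat)/V̇ = (20.0 − 15.0) / 0.5333 = 5.0/0.5333 = 9.376 cmH2O·s/L.
C = Vt/(Pplat − PEEP) = 455.0 / (15.0 − 8) = 455.0/7.0 = 65.0 mL/cmH2O.
τ = R × C = 9.376 × 0.065 L/cmH2O = 0.6094 s.
t = −τ·ln(1 − 0.90) = −0.6094·ln(0.1) = 1.403 s.

1.40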